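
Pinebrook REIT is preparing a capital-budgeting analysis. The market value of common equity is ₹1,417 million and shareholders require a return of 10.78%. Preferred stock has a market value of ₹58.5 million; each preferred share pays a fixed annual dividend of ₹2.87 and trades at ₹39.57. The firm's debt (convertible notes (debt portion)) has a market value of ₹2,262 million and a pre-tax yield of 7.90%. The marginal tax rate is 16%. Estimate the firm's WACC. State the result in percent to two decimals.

8.22%

Cost of preferred: Rp = 2.87 / 39.57 = 7.2530%.
Total capital V = 1417 + 58.5 + 2262 = 3737.5.
Equity: weight = 1417/3737.5 = 0.3791; cost = 10.78%.
Preferred: weight = 58.5/3737.5 = 0.0157; cost = 7.253%.
Convertible notes (debt portion): weight = 2262/3737.5 = 0.6052; after-tax cost = 7.9% × (1 − 16%) = 6.6360%.
WACC = 0.3791 × 10.7800% + 0.0157 × 7.2530% + 0.6052 × 6.6360% = 8.2168%.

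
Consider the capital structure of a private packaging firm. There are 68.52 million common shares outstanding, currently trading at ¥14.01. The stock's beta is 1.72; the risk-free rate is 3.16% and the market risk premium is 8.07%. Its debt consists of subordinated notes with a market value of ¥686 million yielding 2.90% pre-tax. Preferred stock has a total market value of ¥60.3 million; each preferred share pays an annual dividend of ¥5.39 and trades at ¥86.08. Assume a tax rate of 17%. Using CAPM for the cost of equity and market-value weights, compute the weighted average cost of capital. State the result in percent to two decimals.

Cost of equity via CAPM: Re = 3.16% + 1.72 × 8.07% = 17.0404%.
Cost of preferred: Rp = 5.39 / 86.08 = 6.2616%.
Market value of equity E = 14.01 × 68.52m = 959.9652m.
Total capital V = 959.9652 + 60.3 + 686 = 1706.2652.
Equity: weight = 959.9652/1706.2652 = 0.5626; cost = 17.0404%.
Preferred: weight = 60.3/1706.2652 = 0.0353; cost = 6.2616%.
Subordinated notes: weight = 686/1706.2652 = 0.4020; after-tax cost = 2.9% × (1 − 17%) = 2.4070%.
WACC = 0.5626 × 17.0404% + 0.0353 × 6.2616% + 0.4020 × 2.4070% = 10.7761%.

10.78%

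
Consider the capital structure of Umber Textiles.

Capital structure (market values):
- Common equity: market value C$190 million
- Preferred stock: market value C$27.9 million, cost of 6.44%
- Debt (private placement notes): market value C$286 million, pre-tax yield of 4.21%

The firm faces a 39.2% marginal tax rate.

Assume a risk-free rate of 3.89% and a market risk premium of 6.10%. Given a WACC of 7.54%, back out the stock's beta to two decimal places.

1.85

Total capital V = 190 + 27.9 + 286 = 503.9.
Equity weight = 190/503.9 = 0.3771.
Preferred weight = 27.9/503.9 = 0.0554.
Private placement notes weight = 286/503.9 = 0.5676.
Debt contribution = 0.5676 × 4.21% × (1 − 39.2%) = 1.4528%.
Preferred contribution = 0.0554 × 6.44% = 0.3566%.
Required equity contribution = 7.54% − 1.8094% = 5.7306%  ⇒  Re = 15.1982%.
CAPM: 15.1982% = 3.89% + β × 6.1%  ⇒  β = 1.8538.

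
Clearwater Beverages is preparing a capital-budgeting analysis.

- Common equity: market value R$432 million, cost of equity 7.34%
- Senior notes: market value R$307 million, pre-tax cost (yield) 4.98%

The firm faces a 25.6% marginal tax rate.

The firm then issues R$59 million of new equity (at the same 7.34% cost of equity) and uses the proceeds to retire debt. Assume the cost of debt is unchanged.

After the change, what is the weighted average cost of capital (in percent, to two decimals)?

6.12%

After the change:
Total capital V = 491 + 248 = 739.
Equity: weight = 491/739 = 0.6644; cost = 7.34%.
Senior notes: weight = 248/739 = 0.3356; after-tax cost = 4.98% × (1 − 25.6%) = 3.7051%.
WACC = 0.6644 × 7.3400% + 0.3356 × 3.7051% = 6.1202%.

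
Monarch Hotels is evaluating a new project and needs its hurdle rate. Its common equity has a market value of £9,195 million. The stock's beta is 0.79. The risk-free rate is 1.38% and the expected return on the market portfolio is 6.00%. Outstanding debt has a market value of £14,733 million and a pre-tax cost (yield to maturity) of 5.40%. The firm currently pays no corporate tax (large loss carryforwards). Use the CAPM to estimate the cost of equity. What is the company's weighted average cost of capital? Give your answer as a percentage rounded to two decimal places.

Market risk premium = 6.0% − 1.38% = 4.62%.
Cost of equity via CAPM: Re = 1.38% + 0.79 × 4.62% = 5.0298%.
Total capital V = 9195 + 14733 = 23928.
Equity: weight = 9195/23928 = 0.3843; cost = 5.0298%.
Debt: weight = 14733/23928 = 0.6157; after-tax cost = 5.4% × (1 − 0%) = 5.4000%.
WACC = 0.3843 × 5.0298% + 0.6157 × 5.4000% = 5.2577%.

5.26%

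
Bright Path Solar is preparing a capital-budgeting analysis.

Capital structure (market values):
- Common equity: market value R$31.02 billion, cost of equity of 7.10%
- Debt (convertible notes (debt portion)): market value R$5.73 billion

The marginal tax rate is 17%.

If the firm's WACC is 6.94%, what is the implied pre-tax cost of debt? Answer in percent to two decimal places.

Total capital V = 31.02 + 5.73 = 36.75.
Equity weight = 31.02/36.75 = 0.8441.
Convertible notes (debt portion) weight = 5.73/36.75 = 0.1559.
Equity contribution = 0.8441 × 7.1% = 5.9930%.
Remaining for debt = 6.94% − 5.9930% = 0.9470%.
Rd × (1 − 17%) × 0.1559 = 0.9470%  ⇒  Rd = 7.3179%.

7.32%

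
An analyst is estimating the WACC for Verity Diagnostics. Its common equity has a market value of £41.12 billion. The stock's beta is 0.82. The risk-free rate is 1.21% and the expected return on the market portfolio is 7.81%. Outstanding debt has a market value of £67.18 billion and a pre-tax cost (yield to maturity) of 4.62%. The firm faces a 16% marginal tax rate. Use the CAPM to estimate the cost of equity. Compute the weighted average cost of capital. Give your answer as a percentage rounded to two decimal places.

Market risk premium = 7.81% − 1.21% = 6.6%.
Cost of equity via CAPM: Re = 1.21% + 0.82 × 6.6% = 6.6220%.
Total capital V = 41.12 + 67.18 = 108.3.
Equity: weight = 41.12/108.3 = 0.3797; cost = 6.622%.
Debt: weight = 67.18/108.3 = 0.6203; after-tax cost = 4.62% × (1 − 16%) = 3.8808%.
WACC = 0.3797 × 6.6220% + 0.6203 × 3.8808% = 4.9216%.

4.92%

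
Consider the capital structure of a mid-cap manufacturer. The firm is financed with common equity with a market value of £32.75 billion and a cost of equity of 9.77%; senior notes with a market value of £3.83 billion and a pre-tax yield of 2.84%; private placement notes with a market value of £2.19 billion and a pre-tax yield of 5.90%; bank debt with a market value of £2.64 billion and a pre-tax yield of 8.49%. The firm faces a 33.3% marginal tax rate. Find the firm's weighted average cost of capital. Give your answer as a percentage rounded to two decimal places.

Total capital V = 32.75 + 3.83 + 2.19 + 2.64 = 41.41.
Equity: weight = 32.75/41.41 = 0.7909; cost = 9.77%.
Senior notes: weight = 3.83/41.41 = 0.0925; after-tax cost = 2.84% × (1 − 33.3%) = 1.8943%.
Private placement notes: weight = 2.19/41.41 = 0.0529; after-tax cost = 5.9% × (1 − 33.3%) = 3.9353%.
Bank debt: weight = 2.64/41.41 = 0.0638; after-tax cost = 8.49% × (1 − 33.3%) = 5.6628%.
WACC = 0.7909 × 9.7700% + 0.0925 × 1.8943% + 0.0529 × 3.9353% + 0.0638 × 5.6628% = 8.4712%.

8.47%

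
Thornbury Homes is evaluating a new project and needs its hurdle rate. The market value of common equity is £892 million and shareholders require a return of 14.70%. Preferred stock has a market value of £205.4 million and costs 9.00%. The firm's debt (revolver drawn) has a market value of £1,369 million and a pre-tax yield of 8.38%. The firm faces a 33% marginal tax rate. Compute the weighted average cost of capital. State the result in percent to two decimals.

9.18%

Total capital V = 892 + 205.4 + 1369 = 2466.4.
Equity: weight = 892/2466.4 = 0.3617; cost = 14.7%.
Preferred: weight = 205.4/2466.4 = 0.0833; cost = 9%.
Revolver drawn: weight = 1369/2466.4 = 0.5551; after-tax cost = 8.38% × (1 − 33%) = 5.6146%.
WACC = 0.3617 × 14.7000% + 0.0833 × 9.0000% + 0.5551 × 5.6146% = 9.1824%.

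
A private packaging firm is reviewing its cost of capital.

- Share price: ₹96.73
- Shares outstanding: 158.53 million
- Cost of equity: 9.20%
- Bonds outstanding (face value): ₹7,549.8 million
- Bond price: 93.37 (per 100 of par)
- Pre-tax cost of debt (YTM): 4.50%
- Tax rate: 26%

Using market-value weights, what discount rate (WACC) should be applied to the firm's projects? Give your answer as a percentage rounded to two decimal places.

Market value of equity E = 96.73 × 158.53m = 15334.6069m. Market value of debt D = 7549.8m × 93.37/100 = 7049.24826m.
Total capital V = 15334.6069 + 7049.24826 = 22383.85516.
Equity: weight = 15334.6069/22383.85516 = 0.6851; cost = 9.2%.
Bonds outstanding: weight = 7049.24826/22383.85516 = 0.3149; after-tax cost = 4.5% × (1 − 26%) = 3.3300%.
WACC = 0.6851 × 9.2000% + 0.3149 × 3.3300% = 7.3514%.

7.35%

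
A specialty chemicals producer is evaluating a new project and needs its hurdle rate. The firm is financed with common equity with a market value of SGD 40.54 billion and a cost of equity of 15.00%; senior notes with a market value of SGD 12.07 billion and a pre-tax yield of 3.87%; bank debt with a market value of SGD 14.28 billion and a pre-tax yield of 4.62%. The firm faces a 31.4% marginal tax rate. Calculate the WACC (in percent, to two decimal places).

10.25%

Total capital V = 40.54 + 12.07 + 14.28 = 66.89.
Equity: weight = 40.54/66.89 = 0.6061; cost = 15%.
Senior notes: weight = 12.07/66.89 = 0.1804; after-tax cost = 3.87% × (1 − 31.4%) = 2.6548%.
Bank debt: weight = 14.28/66.89 = 0.2135; after-tax cost = 4.62% × (1 − 31.4%) = 3.1693%.
WACC = 0.6061 × 15.0000% + 0.1804 × 2.6548% + 0.2135 × 3.1693% = 10.2467%.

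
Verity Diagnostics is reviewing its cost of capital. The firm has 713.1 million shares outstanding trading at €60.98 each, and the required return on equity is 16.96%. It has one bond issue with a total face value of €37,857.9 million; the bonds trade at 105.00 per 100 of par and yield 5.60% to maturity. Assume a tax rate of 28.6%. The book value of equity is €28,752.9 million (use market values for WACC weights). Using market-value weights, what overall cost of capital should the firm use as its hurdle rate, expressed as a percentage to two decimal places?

Market value of equity E = 60.98 × 713.1m = 43484.838m. Market value of debt D = 37857.9m × 105.0/100 = 39750.795m.
Total capital V = 43484.838 + 39750.795 = 83235.633.
Equity: weight = 43484.838/83235.633 = 0.5224; cost = 16.96%.
Bonds outstanding: weight = 39750.795/83235.633 = 0.4776; after-tax cost = 5.6% × (1 − 28.6%) = 3.9984%.
WACC = 0.5224 × 16.9600% + 0.4776 × 3.9984% = 10.7699%.

10.77%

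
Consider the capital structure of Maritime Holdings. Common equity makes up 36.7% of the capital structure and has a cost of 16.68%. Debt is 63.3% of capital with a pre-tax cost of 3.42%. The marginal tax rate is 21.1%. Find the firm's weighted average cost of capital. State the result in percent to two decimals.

After-tax cost of debt = 3.42% × (1 − 21.1%) = 2.6984%.
WACC = 0.367 × 16.6800% + 0.633 × 2.6984% = 7.8296%.

7.83%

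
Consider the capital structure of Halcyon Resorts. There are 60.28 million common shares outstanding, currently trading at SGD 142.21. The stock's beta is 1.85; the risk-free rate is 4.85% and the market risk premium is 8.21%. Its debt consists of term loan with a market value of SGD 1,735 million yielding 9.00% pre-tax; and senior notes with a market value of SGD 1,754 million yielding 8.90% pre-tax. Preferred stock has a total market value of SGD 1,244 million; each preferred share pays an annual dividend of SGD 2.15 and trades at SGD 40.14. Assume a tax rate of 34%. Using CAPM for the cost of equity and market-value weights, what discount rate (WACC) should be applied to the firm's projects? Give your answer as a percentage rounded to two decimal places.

14.96%

Cost of equity via CAPM: Re = 4.85% + 1.85 × 8.21% = 20.0385%.
Cost of preferred: Rp = 2.15 / 40.14 = 5.3563%.
Market value of equity E = 142.21 × 60.28m = 8572.4188m.
Total capital V = 8572.4188 + 1244 + 1735 + 1754 = 13305.4188.
Equity: weight = 8572.4188/13305.4188 = 0.6443; cost = 20.0385%.
Preferred: weight = 1244/13305.4188 = 0.0935; cost = 5.3563%.
Term loan: weight = 1735/13305.4188 = 0.1304; after-tax cost = 9% × (1 − 34%) = 5.9400%.
Senior notes: weight = 1754/13305.4188 = 0.1318; after-tax cost = 8.9% × (1 − 34%) = 5.8740%.
WACC = 0.6443 × 20.0385% + 0.0935 × 5.3563% + 0.1304 × 5.9400% + 0.1318 × 5.8740% = 14.9601%.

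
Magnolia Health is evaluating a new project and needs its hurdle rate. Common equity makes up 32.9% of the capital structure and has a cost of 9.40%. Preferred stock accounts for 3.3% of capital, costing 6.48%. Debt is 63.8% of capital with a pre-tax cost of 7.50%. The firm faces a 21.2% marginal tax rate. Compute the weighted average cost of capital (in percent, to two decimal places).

7.08%

After-tax cost of debt = 7.5% × (1 − 21.2%) = 5.9100%.
WACC = 0.329 × 9.4000% + 0.033 × 6.4800% + 0.638 × 5.9100% = 7.0770%.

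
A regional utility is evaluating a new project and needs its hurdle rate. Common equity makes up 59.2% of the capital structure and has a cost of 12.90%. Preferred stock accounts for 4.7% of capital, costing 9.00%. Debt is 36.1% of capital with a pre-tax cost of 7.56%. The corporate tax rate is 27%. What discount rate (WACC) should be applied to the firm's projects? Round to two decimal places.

After-tax cost of debt = 7.56% × (1 − 27%) = 5.5188%.
WACC = 0.592 × 12.9000% + 0.047 × 9.0000% + 0.361 × 5.5188% = 10.0521%.

10.05%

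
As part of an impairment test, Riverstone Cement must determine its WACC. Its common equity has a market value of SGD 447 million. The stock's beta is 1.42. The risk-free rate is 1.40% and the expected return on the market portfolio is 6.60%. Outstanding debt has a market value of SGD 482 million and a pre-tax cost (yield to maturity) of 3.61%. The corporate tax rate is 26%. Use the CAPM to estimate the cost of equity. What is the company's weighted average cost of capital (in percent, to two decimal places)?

Market risk premium = 6.6% − 1.4% = 5.2%.
Cost of equity via CAPM: Re = 1.4% + 1.42 × 5.2% = 8.7840%.
Total capital V = 447 + 482 = 929.
Equity: weight = 447/929 = 0.4812; cost = 8.784%.
Debt: weight = 482/929 = 0.5188; after-tax cost = 3.61% × (1 − 26%) = 2.6714%.
WACC = 0.4812 × 8.7840% + 0.5188 × 2.6714% = 5.6126%.

5.61%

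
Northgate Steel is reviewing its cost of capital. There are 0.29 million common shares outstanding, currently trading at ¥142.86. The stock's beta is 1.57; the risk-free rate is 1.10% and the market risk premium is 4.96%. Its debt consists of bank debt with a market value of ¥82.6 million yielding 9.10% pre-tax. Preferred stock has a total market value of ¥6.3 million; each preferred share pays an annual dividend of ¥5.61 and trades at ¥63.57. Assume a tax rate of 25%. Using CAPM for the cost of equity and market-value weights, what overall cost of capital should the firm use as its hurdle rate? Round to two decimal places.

7.58%

Cost of equity via CAPM: Re = 1.1% + 1.57 × 4.96% = 8.8872%.
Cost of preferred: Rp = 5.61 / 63.57 = 8.8249%.
Market value of equity E = 142.86 × 0.29m = 41.4294m.
Total capital V = 41.4294 + 6.3 + 82.6 = 130.3294.
Equity: weight = 41.4294/130.3294 = 0.3179; cost = 8.8872%.
Preferred: weight = 6.3/130.3294 = 0.0483; cost = 8.8249%.
Bank debt: weight = 82.6/130.3294 = 0.6338; after-tax cost = 9.1% × (1 − 25%) = 6.8250%.
WACC = 0.3179 × 8.8872% + 0.0483 × 8.8249% + 0.6338 × 6.8250% = 7.5772%.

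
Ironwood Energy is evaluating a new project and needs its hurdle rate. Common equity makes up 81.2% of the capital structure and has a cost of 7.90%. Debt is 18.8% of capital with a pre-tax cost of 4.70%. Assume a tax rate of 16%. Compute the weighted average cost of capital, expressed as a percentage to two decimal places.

After-tax cost of debt = 4.7% × (1 − 16%) = 3.9480%.
WACC = 0.812 × 7.9000% + 0.188 × 3.9480% = 7.1570%.

7.16%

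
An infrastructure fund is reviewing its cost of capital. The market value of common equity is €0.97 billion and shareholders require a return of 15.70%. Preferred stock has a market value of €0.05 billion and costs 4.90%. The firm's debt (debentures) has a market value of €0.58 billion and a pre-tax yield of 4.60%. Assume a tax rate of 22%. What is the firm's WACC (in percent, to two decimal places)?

Total capital V = 0.97 + 0.05 + 0.58 = 1.6.
Equity: weight = 0.97/1.6 = 0.6063; cost = 15.7%.
Preferred: weight = 0.05/1.6 = 0.0313; cost = 4.9%.
Debentures: weight = 0.58/1.6 = 0.3625; after-tax cost = 4.6% × (1 − 22%) = 3.5880%.
WACC = 0.6063 × 15.7000% + 0.0313 × 4.9000% + 0.3625 × 3.5880% = 10.9719%.

10.97%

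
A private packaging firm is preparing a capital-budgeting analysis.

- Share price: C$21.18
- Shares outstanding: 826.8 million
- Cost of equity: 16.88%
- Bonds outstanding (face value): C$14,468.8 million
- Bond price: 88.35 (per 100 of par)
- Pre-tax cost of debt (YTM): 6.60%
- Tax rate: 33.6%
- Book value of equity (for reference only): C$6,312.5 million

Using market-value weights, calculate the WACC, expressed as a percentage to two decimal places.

Market value of equity E = 21.18 × 826.8m = 17511.624m. Market value of debt D = 14468.8m × 88.35/100 = 12783.1848m.
Total capital V = 17511.624 + 12783.1848 = 30294.8088.
Equity: weight = 17511.624/30294.8088 = 0.5780; cost = 16.88%.
Bonds outstanding: weight = 12783.1848/30294.8088 = 0.4220; after-tax cost = 6.6% × (1 − 33.6%) = 4.3824%.
WACC = 0.5780 × 16.8800% + 0.4220 × 4.3824% = 11.6065%.

11.61%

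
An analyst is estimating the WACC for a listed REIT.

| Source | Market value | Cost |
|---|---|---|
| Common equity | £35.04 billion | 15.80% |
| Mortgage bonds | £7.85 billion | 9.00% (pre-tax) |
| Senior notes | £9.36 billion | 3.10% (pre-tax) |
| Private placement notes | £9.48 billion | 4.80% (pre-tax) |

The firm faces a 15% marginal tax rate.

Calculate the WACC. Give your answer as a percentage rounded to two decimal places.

Total capital V = 35.04 + 7.85 + 9.36 + 9.48 = 61.73.
Equity: weight = 35.04/61.73 = 0.5676; cost = 15.8%.
Mortgage bonds: weight = 7.85/61.73 = 0.1272; after-tax cost = 9% × (1 − 15%) = 7.6500%.
Senior notes: weight = 9.36/61.73 = 0.1516; after-tax cost = 3.1% × (1 − 15%) = 2.6350%.
Private placement notes: weight = 9.48/61.73 = 0.1536; after-tax cost = 4.8% × (1 − 15%) = 4.0800%.
WACC = 0.5676 × 15.8000% + 0.1272 × 7.6500% + 0.1516 × 2.6350% + 0.1536 × 4.0800% = 10.9675%.

10.97%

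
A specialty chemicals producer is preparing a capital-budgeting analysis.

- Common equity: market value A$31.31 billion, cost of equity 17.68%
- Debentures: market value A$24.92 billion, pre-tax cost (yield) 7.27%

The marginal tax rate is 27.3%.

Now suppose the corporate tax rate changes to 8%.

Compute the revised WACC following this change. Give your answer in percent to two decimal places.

12.81%

After the change:
Total capital V = 31.31 + 24.92 = 56.23.
Equity: weight = 31.31/56.23 = 0.5568; cost = 17.68%.
Debentures: weight = 24.92/56.23 = 0.4432; after-tax cost = 7.27% × (1 − 8%) = 6.6884%.
WACC = 0.5568 × 17.6800% + 0.4432 × 6.6884% = 12.8087%.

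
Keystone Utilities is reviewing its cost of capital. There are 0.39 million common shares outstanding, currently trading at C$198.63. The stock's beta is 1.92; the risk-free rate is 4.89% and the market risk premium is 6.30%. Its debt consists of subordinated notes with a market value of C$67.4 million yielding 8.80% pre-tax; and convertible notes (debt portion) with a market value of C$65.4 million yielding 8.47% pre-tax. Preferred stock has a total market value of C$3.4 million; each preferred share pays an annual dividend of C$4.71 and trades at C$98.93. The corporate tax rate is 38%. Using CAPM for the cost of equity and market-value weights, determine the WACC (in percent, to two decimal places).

Cost of equity via CAPM: Re = 4.89% + 1.92 × 6.3% = 16.9860%.
Cost of preferred: Rp = 4.71 / 98.93 = 4.7609%.
Market value of equity E = 198.63 × 0.39m = 77.4657m.
Total capital V = 77.4657 + 3.4 + 67.4 + 65.4 = 213.6657.
Equity: weight = 77.4657/213.6657 = 0.3626; cost = 16.986%.
Preferred: weight = 3.4/213.6657 = 0.0159; cost = 4.7609%.
Subordinated notes: weight = 67.4/213.6657 = 0.3154; after-tax cost = 8.8% × (1 − 38%) = 5.4560%.
Convertible notes (debt portion): weight = 65.4/213.6657 = 0.3061; after-tax cost = 8.47% × (1 − 38%) = 5.2514%.
WACC = 0.3626 × 16.9860% + 0.0159 × 4.7609% + 0.3154 × 5.4560% + 0.3061 × 5.2514% = 9.5626%.

9.56%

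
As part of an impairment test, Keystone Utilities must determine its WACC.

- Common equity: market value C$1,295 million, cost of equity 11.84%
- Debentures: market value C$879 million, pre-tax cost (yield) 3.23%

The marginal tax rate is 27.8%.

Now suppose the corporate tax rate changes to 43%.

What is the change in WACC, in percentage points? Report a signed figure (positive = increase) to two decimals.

-0.20 pp

Current WACC:
Total capital V = 1295 + 879 = 2174.
Equity: weight = 1295/2174 = 0.5957; cost = 11.84%.
Debentures: weight = 879/2174 = 0.4043; after-tax cost = 3.23% × (1 − 27.8%) = 2.3321%.
WACC = 0.5957 × 11.8400% + 0.4043 × 2.3321% = 7.9957%.
After the change:
Total capital V = 1295 + 879 = 2174.
Equity: weight = 1295/2174 = 0.5957; cost = 11.84%.
Debentures: weight = 879/2174 = 0.4043; after-tax cost = 3.23% × (1 − 43%) = 1.8411%.
WACC = 0.5957 × 11.8400% + 0.4043 × 1.8411% = 7.7972%.
Change in WACC = 7.7972% − 7.9957% = -0.1985 pp.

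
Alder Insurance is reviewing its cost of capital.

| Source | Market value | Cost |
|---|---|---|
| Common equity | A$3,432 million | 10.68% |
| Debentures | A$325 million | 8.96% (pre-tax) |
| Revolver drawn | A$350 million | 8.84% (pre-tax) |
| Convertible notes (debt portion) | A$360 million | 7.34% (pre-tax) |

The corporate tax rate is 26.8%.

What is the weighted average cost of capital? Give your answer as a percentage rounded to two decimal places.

Total capital V = 3432 + 325 + 350 + 360 = 4467.
Equity: weight = 3432/4467 = 0.7683; cost = 10.68%.
Debentures: weight = 325/4467 = 0.0728; after-tax cost = 8.96% × (1 − 26.8%) = 6.5587%.
Revolver drawn: weight = 350/4467 = 0.0784; after-tax cost = 8.84% × (1 − 26.8%) = 6.4709%.
Convertible notes (debt portion): weight = 360/4467 = 0.0806; after-tax cost = 7.34% × (1 − 26.8%) = 5.3729%.
WACC = 0.7683 × 10.6800% + 0.0728 × 6.5587% + 0.0784 × 6.4709% + 0.0806 × 5.3729% = 9.6227%.

9.62%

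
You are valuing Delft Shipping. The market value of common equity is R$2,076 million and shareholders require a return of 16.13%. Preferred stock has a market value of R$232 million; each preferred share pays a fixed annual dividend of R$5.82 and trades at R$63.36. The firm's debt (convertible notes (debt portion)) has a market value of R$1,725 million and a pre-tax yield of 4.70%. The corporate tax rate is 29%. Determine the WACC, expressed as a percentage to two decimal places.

Cost of preferred: Rp = 5.82 / 63.36 = 9.1856%.
Total capital V = 2076 + 232 + 1725 = 4033.
Equity: weight = 2076/4033 = 0.5148; cost = 16.13%.
Preferred: weight = 232/4033 = 0.0575; cost = 9.1856%.
Convertible notes (debt portion): weight = 1725/4033 = 0.4277; after-tax cost = 4.7% × (1 − 29%) = 3.3370%.
WACC = 0.5148 × 16.1300% + 0.0575 × 9.1856% + 0.4277 × 3.3370% = 10.2587%.

10.26%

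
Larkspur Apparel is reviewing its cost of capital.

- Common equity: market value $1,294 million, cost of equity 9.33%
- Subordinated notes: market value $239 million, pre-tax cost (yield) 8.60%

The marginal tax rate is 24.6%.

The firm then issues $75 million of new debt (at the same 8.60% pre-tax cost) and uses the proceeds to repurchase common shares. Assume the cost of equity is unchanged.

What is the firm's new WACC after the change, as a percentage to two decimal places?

8.75%

After the change:
Total capital V = 1219 + 314 = 1533.
Equity: weight = 1219/1533 = 0.7952; cost = 9.33%.
Subordinated notes: weight = 314/1533 = 0.2048; after-tax cost = 8.6% × (1 − 24.6%) = 6.4844%.
WACC = 0.7952 × 9.3300% + 0.2048 × 6.4844% = 8.7471%.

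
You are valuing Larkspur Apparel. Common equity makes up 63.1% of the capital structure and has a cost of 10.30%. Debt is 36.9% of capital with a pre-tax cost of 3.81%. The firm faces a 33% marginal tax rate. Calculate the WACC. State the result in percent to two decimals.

After-tax cost of debt = 3.81% × (1 − 33%) = 2.5527%.
WACC = 0.631 × 10.3000% + 0.369 × 2.5527% = 7.4412%.

7.44%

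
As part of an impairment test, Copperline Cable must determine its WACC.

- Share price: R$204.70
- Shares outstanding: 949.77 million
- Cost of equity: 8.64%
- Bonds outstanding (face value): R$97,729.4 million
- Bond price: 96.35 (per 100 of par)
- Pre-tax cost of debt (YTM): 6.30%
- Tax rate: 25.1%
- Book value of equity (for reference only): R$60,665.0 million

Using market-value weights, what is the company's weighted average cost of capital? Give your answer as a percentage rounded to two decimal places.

Market value of equity E = 204.7 × 949.77m = 194417.919m. Market value of debt D = 97729.4m × 96.35/100 = 94162.2769m.
Total capital V = 194417.919 + 94162.2769 = 288580.1959.
Equity: weight = 194417.919/288580.1959 = 0.6737; cost = 8.64%.
Bonds outstanding: weight = 94162.2769/288580.1959 = 0.3263; after-tax cost = 6.3% × (1 − 25.1%) = 4.7187%.
WACC = 0.6737 × 8.6400% + 0.3263 × 4.7187% = 7.3605%.

7.36%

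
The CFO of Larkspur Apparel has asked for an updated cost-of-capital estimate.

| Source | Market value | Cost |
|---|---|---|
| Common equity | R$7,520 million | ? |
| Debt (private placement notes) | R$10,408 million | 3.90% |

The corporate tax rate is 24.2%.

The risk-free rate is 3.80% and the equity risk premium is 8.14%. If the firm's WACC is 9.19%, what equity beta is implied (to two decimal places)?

Total capital V = 7520 + 10408 = 17928.
Equity weight = 7520/17928 = 0.4195.
Private placement notes weight = 10408/17928 = 0.5805.
Debt contribution = 0.5805 × 3.9% × (1 − 24.2%) = 1.7162%.
Required equity contribution = 9.19% − 1.7162% = 7.4738%  ⇒  Re = 17.8178%.
CAPM: 17.8178% = 3.8% + β × 8.14%  ⇒  β = 1.7221.

1.72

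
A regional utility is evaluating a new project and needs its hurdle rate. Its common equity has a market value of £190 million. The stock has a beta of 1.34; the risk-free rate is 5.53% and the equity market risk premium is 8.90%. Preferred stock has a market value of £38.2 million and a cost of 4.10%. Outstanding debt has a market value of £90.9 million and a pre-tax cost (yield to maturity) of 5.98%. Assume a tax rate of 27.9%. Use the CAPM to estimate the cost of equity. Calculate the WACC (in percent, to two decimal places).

12.11%

Cost of equity via CAPM: Re = 5.53% + 1.34 × 8.9% = 17.4560%.
Total capital V = 190 + 38.2 + 90.9 = 319.1.
Equity: weight = 190/319.1 = 0.5954; cost = 17.456%.
Preferred: weight = 38.2/319.1 = 0.1197; cost = 4.1%.
Debt: weight = 90.9/319.1 = 0.2849; after-tax cost = 5.98% × (1 − 27.9%) = 4.3116%.
WACC = 0.5954 × 17.4560% + 0.1197 × 4.1000% + 0.2849 × 4.3116% = 12.1128%.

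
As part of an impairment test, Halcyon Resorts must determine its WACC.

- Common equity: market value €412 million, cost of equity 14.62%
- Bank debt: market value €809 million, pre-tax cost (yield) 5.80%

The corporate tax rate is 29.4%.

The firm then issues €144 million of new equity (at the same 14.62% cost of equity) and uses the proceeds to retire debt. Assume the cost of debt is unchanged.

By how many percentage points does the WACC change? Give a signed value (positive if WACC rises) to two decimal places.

Current WACC:
Total capital V = 412 + 809 = 1221.
Equity: weight = 412/1221 = 0.3374; cost = 14.62%.
Bank debt: weight = 809/1221 = 0.6626; after-tax cost = 5.8% × (1 − 29.4%) = 4.0948%.
WACC = 0.3374 × 14.6200% + 0.6626 × 4.0948% = 7.6463%.
After the change:
Total capital V = 556 + 665 = 1221.
Equity: weight = 556/1221 = 0.4554; cost = 14.62%.
Bank debt: weight = 665/1221 = 0.5446; after-tax cost = 5.8% × (1 − 29.4%) = 4.0948%.
WACC = 0.4554 × 14.6200% + 0.5446 × 4.0948% = 8.8876%.
Change in WACC = 8.8876% − 7.6463% = 1.2413 pp.

+1.24 pp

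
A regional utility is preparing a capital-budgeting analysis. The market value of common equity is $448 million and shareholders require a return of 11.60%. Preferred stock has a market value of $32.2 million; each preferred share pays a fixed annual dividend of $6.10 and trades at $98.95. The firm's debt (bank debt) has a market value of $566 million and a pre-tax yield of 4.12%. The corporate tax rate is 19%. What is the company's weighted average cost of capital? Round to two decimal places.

6.96%

Cost of preferred: Rp = 6.1 / 98.95 = 6.1647%.
Total capital V = 448 + 32.2 + 566 = 1046.2.
Equity: weight = 448/1046.2 = 0.4282; cost = 11.6%.
Preferred: weight = 32.2/1046.2 = 0.0308; cost = 6.1647%.
Bank debt: weight = 566/1046.2 = 0.5410; after-tax cost = 4.12% × (1 − 19%) = 3.3372%.
WACC = 0.4282 × 11.6000% + 0.0308 × 6.1647% + 0.5410 × 3.3372% = 6.9625%.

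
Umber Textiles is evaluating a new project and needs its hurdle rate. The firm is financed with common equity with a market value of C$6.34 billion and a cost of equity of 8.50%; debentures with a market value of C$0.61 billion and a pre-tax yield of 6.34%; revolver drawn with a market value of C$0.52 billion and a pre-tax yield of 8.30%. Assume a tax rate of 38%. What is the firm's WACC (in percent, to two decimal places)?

Total capital V = 6.34 + 0.61 + 0.52 = 7.47.
Equity: weight = 6.34/7.47 = 0.8487; cost = 8.5%.
Debentures: weight = 0.61/7.47 = 0.0817; after-tax cost = 6.34% × (1 − 38%) = 3.9308%.
Revolver drawn: weight = 0.52/7.47 = 0.0696; after-tax cost = 8.3% × (1 − 38%) = 5.1460%.
WACC = 0.8487 × 8.5000% + 0.0817 × 3.9308% + 0.0696 × 5.1460% = 7.8934%.

7.89%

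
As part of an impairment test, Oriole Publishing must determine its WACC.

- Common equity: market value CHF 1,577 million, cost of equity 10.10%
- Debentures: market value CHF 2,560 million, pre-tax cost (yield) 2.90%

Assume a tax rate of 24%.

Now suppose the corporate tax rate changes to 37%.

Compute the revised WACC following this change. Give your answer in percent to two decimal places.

4.98%

After the change:
Total capital V = 1577 + 2560 = 4137.
Equity: weight = 1577/4137 = 0.3812; cost = 10.1%.
Debentures: weight = 2560/4137 = 0.6188; after-tax cost = 2.9% × (1 − 37%) = 1.8270%.
WACC = 0.3812 × 10.1000% + 0.6188 × 1.8270% = 4.9806%.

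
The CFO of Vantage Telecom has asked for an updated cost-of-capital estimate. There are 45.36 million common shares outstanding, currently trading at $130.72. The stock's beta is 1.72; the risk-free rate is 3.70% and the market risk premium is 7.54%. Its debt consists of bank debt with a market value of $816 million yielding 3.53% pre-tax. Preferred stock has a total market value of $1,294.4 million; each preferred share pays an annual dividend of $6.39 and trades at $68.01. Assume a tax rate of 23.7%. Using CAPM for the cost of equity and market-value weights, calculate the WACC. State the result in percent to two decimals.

14.08%

Cost of equity via CAPM: Re = 3.7% + 1.72 × 7.54% = 16.6688%.
Cost of preferred: Rp = 6.39 / 68.01 = 9.3957%.
Market value of equity E = 130.72 × 45.36m = 5929.4592m.
Total capital V = 5929.4592 + 1294.4 + 816 = 8039.8592.
Equity: weight = 5929.4592/8039.8592 = 0.7375; cost = 16.6688%.
Preferred: weight = 1294.4/8039.8592 = 0.1610; cost = 9.3957%.
Bank debt: weight = 816/8039.8592 = 0.1015; after-tax cost = 3.53% × (1 − 23.7%) = 2.6934%.
WACC = 0.7375 × 16.6688% + 0.1610 × 9.3957% + 0.1015 × 2.6934% = 14.0794%.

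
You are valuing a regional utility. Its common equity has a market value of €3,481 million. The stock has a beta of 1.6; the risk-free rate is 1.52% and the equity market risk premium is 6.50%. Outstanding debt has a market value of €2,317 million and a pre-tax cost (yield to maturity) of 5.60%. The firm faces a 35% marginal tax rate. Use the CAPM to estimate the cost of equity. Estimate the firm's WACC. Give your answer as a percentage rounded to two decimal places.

8.61%

Cost of equity via CAPM: Re = 1.52% + 1.6 × 6.5% = 11.9200%.
Total capital V = 3481 + 2317 = 5798.
Equity: weight = 3481/5798 = 0.6004; cost = 11.92%.
Debt: weight = 2317/5798 = 0.3996; after-tax cost = 5.6% × (1 − 35%) = 3.6400%.
WACC = 0.6004 × 11.9200% + 0.3996 × 3.6400% = 8.6111%.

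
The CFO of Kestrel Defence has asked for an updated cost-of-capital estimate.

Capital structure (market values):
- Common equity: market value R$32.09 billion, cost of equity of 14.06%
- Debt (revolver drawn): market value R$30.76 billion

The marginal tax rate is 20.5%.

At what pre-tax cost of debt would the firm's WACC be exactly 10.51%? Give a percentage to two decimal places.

Total capital V = 32.09 + 30.76 = 62.85.
Equity weight = 32.09/62.85 = 0.5106.
Revolver drawn weight = 30.76/62.85 = 0.4894.
Equity contribution = 0.5106 × 14.06% = 7.1788%.
Remaining for debt = 10.51% − 7.1788% = 3.3312%.
Rd × (1 − 20.5%) × 0.4894 = 3.3312%  ⇒  Rd = 8.5616%.

8.56%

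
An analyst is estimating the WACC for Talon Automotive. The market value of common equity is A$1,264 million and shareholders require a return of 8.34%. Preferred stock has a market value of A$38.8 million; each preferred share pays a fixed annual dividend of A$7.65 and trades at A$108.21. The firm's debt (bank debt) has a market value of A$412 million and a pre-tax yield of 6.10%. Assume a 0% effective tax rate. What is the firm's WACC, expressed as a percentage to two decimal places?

7.77%

Cost of preferred: Rp = 7.65 / 108.21 = 7.0696%.
Total capital V = 1264 + 38.8 + 412 = 1714.8.
Equity: weight = 1264/1714.8 = 0.7371; cost = 8.34%.
Preferred: weight = 38.8/1714.8 = 0.0226; cost = 7.0696%.
Bank debt: weight = 412/1714.8 = 0.2403; after-tax cost = 6.1% × (1 − 0%) = 6.1000%.
WACC = 0.7371 × 8.3400% + 0.0226 × 7.0696% + 0.2403 × 6.1000% = 7.7731%.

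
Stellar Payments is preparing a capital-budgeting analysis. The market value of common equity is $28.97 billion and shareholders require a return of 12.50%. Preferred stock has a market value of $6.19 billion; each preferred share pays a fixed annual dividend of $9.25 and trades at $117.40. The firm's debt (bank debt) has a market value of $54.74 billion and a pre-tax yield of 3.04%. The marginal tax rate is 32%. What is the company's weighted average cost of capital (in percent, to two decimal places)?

Cost of preferred: Rp = 9.25 / 117.4 = 7.8790%.
Total capital V = 28.97 + 6.19 + 54.74 = 89.9.
Equity: weight = 28.97/89.9 = 0.3222; cost = 12.5%.
Preferred: weight = 6.19/89.9 = 0.0689; cost = 7.879%.
Bank debt: weight = 54.74/89.9 = 0.6089; after-tax cost = 3.04% × (1 − 32%) = 2.0672%.
WACC = 0.3222 × 12.5000% + 0.0689 × 7.8790% + 0.6089 × 2.0672% = 5.8293%.

5.83%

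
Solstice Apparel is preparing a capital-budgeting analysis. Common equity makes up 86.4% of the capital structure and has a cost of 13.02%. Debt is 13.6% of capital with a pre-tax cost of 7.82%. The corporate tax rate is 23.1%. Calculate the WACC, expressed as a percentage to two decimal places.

12.07%

After-tax cost of debt = 7.82% × (1 − 23.1%) = 6.0136%.
WACC = 0.864 × 13.0200% + 0.136 × 6.0136% = 12.0671%.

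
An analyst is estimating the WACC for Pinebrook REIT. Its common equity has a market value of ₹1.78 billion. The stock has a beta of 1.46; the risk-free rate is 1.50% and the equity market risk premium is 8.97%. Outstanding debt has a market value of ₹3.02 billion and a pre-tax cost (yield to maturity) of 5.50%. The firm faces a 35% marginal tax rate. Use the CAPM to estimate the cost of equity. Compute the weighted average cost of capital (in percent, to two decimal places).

7.66%

Cost of equity via CAPM: Re = 1.5% + 1.46 × 8.97% = 14.5962%.
Total capital V = 1.78 + 3.02 = 4.8.
Equity: weight = 1.78/4.8 = 0.3708; cost = 14.5962%.
Debt: weight = 3.02/4.8 = 0.6292; after-tax cost = 5.5% × (1 − 35%) = 3.5750%.
WACC = 0.3708 × 14.5962% + 0.6292 × 3.5750% = 7.6620%.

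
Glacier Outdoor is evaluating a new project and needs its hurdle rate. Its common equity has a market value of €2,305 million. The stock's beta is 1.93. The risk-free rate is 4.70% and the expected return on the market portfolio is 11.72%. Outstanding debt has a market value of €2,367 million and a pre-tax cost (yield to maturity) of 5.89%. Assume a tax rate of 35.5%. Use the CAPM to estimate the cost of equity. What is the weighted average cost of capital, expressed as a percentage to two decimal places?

10.93%

Market risk premium = 11.72% − 4.7% = 7.02%.
Cost of equity via CAPM: Re = 4.7% + 1.93 × 7.02% = 18.2486%.
Total capital V = 2305 + 2367 = 4672.
Equity: weight = 2305/4672 = 0.4934; cost = 18.2486%.
Debt: weight = 2367/4672 = 0.5066; after-tax cost = 5.89% × (1 − 35.5%) = 3.7990%.
WACC = 0.4934 × 18.2486% + 0.5066 × 3.7990% = 10.9279%.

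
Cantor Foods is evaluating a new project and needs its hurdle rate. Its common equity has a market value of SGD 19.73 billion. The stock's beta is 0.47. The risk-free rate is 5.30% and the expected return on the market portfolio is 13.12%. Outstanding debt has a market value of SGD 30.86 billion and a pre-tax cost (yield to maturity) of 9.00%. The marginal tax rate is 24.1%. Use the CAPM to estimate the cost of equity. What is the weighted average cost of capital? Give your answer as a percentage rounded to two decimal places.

Market risk premium = 13.12% − 5.3% = 7.82%.
Cost of equity via CAPM: Re = 5.3% + 0.47 × 7.82% = 8.9754%.
Total capital V = 19.73 + 30.86 = 50.59.
Equity: weight = 19.73/50.59 = 0.3900; cost = 8.9754%.
Debt: weight = 30.86/50.59 = 0.6100; after-tax cost = 9% × (1 − 24.1%) = 6.8310%.
WACC = 0.3900 × 8.9754% + 0.6100 × 6.8310% = 7.6673%.

7.67%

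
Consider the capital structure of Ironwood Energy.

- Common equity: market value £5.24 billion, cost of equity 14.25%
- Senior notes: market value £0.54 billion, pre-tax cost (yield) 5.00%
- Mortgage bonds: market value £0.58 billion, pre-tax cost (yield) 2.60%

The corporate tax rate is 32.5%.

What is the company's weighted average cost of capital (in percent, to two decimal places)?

12.19%

Total capital V = 5.24 + 0.54 + 0.58 = 6.36.
Equity: weight = 5.24/6.36 = 0.8239; cost = 14.25%.
Senior notes: weight = 0.54/6.36 = 0.0849; after-tax cost = 5% × (1 − 32.5%) = 3.3750%.
Mortgage bonds: weight = 0.58/6.36 = 0.0912; after-tax cost = 2.6% × (1 − 32.5%) = 1.7550%.
WACC = 0.8239 × 14.2500% + 0.0849 × 3.3750% + 0.0912 × 1.7550% = 12.1872%.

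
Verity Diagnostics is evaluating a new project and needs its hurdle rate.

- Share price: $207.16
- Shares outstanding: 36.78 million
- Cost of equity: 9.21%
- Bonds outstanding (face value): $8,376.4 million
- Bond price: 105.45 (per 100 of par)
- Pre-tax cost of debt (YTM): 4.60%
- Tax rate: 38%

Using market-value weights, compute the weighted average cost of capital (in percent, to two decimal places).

Market value of equity E = 207.16 × 36.78m = 7619.3448m. Market value of debt D = 8376.4m × 105.45/100 = 8832.9138m.
Total capital V = 7619.3448 + 8832.9138 = 16452.2586.
Equity: weight = 7619.3448/16452.2586 = 0.4631; cost = 9.21%.
Bonds outstanding: weight = 8832.9138/16452.2586 = 0.5369; after-tax cost = 4.6% × (1 − 38%) = 2.8520%.
WACC = 0.4631 × 9.2100% + 0.5369 × 2.8520% = 5.7965%.

5.80%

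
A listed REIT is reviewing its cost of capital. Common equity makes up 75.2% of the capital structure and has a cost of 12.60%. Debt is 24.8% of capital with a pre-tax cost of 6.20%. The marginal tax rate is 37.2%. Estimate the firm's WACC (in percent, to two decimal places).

After-tax cost of debt = 6.2% × (1 − 37.2%) = 3.8936%.
WACC = 0.752 × 12.6000% + 0.248 × 3.8936% = 10.4408%.

10.44%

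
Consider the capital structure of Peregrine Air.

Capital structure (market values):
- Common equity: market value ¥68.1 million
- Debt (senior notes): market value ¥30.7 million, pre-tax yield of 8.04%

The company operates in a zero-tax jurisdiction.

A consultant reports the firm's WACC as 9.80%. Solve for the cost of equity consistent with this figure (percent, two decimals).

10.59%

Total capital V = 68.1 + 30.7 = 98.8.
Equity weight = 68.1/98.8 = 0.6893.
Senior notes weight = 30.7/98.8 = 0.3107.
Debt contribution = 0.3107 × 8.04% × (1 − 0%) = 2.4983%.
Required equity contribution = 9.8% − 2.4983% = 7.3017%.
Re = 7.3017% / 0.6893 = 10.5934%.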